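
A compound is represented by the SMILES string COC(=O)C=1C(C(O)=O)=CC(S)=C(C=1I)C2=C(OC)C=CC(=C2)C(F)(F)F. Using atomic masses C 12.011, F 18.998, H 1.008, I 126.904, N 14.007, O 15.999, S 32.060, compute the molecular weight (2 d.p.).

512.24 g/mol

First, the molecular formula is C17H12F3IO5S (counting implicit H from valence).
  C: 17 × 12.011 = 204.187
  F: 3 × 18.998 = 56.994
  H: 12 × 1.008 = 12.096
  I: 1 × 126.904 = 126.904
  O: 5 × 15.999 = 79.995
  S: 1 × 32.060 = 32.060
Sum: 17×12.011 + 3×18.998 + 12×1.008 + 1×126.904 + 5×15.999 + 1×32.060 = 512.236 → 512.24 g/mol.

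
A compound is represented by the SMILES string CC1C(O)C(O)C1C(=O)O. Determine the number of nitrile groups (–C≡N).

0

Scan the SMILES for the nitrile motif — none present.
Groups that are present: 1 carboxylic acid, 2 hydroxyl.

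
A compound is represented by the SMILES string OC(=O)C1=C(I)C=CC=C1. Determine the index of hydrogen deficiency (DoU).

Degree of unsaturation = (number of rings) + (number of π bonds).
Ring closures in the SMILES: 1.
π bonds: 4 double bonds (each 1 DoU) → 4 DoU from unsaturation.
Total DoU = 1 + 4 = 5.

5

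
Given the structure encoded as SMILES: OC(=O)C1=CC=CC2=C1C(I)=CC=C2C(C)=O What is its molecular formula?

Walk through each heavy atom and fill implicit hydrogens from standard valence (C 4, N 3, O 2, S 2, halogen 1):
  atom 1: O, bond orders sum to 1 (valence 2) → 1 H
  atom 2: C, bond orders sum to 4 (valence 4) → 0 H
  atom 3: O, bond orders sum to 2 (valence 2) → 0 H
  atom 4: C, bond orders sum to 4 (valence 4) → 0 H
  atom 5: C, bond orders sum to 3 (valence 4) → 1 H
  atom 6: C, bond orders sum to 3 (valence 4) → 1 H
  atom 7: C, bond orders sum to 3 (valence 4) → 1 H
  atom 8: C, bond orders sum to 4 (valence 4) → 0 H
  atom 9: C, bond orders sum to 4 (valence 4) → 0 H
  atom 10: C, bond orders sum to 4 (valence 4) → 0 H
  atom 11: I (halogen, monovalent) → 0 H
  atom 12: C, bond orders sum to 3 (valence 4) → 1 H
  atom 13: C, bond orders sum to 3 (valence 4) → 1 H
  atom 14: C, bond orders sum to 4 (valence 4) → 0 H
  atom 15: C, bond orders sum to 4 (valence 4) → 0 H
  atom 16: C, bond orders sum to 1 (valence 4) → 3 H
  atom 17: O, bond orders sum to 2 (valence 2) → 0 H
Totals → C:13, H:9, I:1, O:3.
In Hill order: C13H9IO3.

C13H9IO3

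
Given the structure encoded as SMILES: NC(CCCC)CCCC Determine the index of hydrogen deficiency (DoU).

Molecular formula: C9H21N.
DoU = (2C + 2 + N − H − X) / 2, where X is the halogen count and O/S are ignored.
    = (2·9 + 2 + 1 − 21 − 0) / 2 = 0 / 2 = 0.

0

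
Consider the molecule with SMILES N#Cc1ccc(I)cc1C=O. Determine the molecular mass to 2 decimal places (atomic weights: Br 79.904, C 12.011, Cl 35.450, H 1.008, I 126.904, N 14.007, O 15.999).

First, the molecular formula is C8H4INO (counting implicit H from valence).
  C: 8 × 12.011 = 96.088
  H: 4 × 1.008 = 4.032
  I: 1 × 126.904 = 126.904
  N: 1 × 14.007 = 14.007
  O: 1 × 15.999 = 15.999
Sum: 8×12.011 + 4×1.008 + 1×126.904 + 1×14.007 + 1×15.999 = 257.030 → 257.03 g/mol.

257.03 g/mol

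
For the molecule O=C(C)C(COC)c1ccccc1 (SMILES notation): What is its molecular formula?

C11H14O2

Walk through each heavy atom and fill implicit hydrogens from standard valence (C 4, N 3, O 2, S 2, halogen 1); for lowercase aromatic atoms, an aromatic c carries 1 H when it has two neighbours and 0 H with three, and aromatic n carries 0 H:
  atom 1: O, bond orders sum to 2 (valence 2) → 0 H
  atom 2: C, bond orders sum to 4 (valence 4) → 0 H
  atom 3: C, bond orders sum to 1 (valence 4) → 3 H
  atom 4: C, bond orders sum to 3 (valence 4) → 1 H
  atom 5: C, bond orders sum to 2 (valence 4) → 2 H
  atom 6: O, bond orders sum to 2 (valence 2) → 0 H
  atom 7: C, bond orders sum to 1 (valence 4) → 3 H
  atom 8: aromatic c, 3 neighbours → 0 H
  atom 9: aromatic c, 2 neighbours → 1 H
  atom 10: aromatic c, 2 neighbours → 1 H
  atom 11: aromatic c, 2 neighbours → 1 H
  atom 12: aromatic c, 2 neighbours → 1 H
  atom 13: aromatic c, 2 neighbours → 1 H
Totals → C:11, H:14, O:2.
In Hill order: C11H14O2.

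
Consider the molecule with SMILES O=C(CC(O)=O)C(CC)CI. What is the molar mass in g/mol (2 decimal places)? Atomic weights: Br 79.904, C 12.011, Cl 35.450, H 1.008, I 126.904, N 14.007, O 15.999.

First, the molecular formula is C7H11IO3 (counting implicit H from valence).
  C: 7 × 12.011 = 84.077
  H: 11 × 1.008 = 11.088
  I: 1 × 126.904 = 126.904
  O: 3 × 15.999 = 47.997
Sum: 7×12.011 + 11×1.008 + 1×126.904 + 3×15.999 = 270.066 → 270.07 g/mol.

270.07 g/mol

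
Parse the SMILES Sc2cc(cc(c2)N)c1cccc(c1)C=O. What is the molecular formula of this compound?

Walk through each heavy atom and fill implicit hydrogens from standard valence (C 4, N 3, O 2, S 2, halogen 1); for lowercase aromatic atoms, an aromatic c carries 1 H when it has two neighbours and 0 H with three, and aromatic n carries 0 H:
  atom 1: S, bond orders sum to 1 (valence 2) → 1 H
  atom 2: aromatic c, 3 neighbours → 0 H
  atom 3: aromatic c, 2 neighbours → 1 H
  atom 4: aromatic c, 3 neighbours → 0 H
  atom 5: aromatic c, 2 neighbours → 1 H
  atom 6: aromatic c, 3 neighbours → 0 H
  atom 7: aromatic c, 2 neighbours → 1 H
  atom 8: N, bond orders sum to 1 (valence 3) → 2 H
  atom 9: aromatic c, 3 neighbours → 0 H
  atom 10: aromatic c, 2 neighbours → 1 H
  atom 11: aromatic c, 2 neighbours → 1 H
  atom 12: aromatic c, 2 neighbours → 1 H
  atom 13: aromatic c, 3 neighbours → 0 H
  atom 14: aromatic c, 2 neighbours → 1 H
  atom 15: C, bond orders sum to 3 (valence 4) → 1 H
  atom 16: O, bond orders sum to 2 (valence 2) → 0 H
Totals → C:13, H:11, N:1, O:1, S:1.
In Hill order: C13H11NOS.

C13H11NOS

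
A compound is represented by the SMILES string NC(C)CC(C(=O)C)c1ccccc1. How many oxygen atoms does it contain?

Scan the SMILES for O atoms (remember two-letter symbols like Cl and Br are single atoms).
Oxygen count: 1.

1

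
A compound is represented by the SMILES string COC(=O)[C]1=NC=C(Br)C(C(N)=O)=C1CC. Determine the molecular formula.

Walk through each heavy atom and fill implicit hydrogens from standard valence (C 4, N 3, O 2, S 2, halogen 1):
  atom 1: C, bond orders sum to 1 (valence 4) → 3 H
  atom 2: O, bond orders sum to 2 (valence 2) → 0 H
  atom 3: C, bond orders sum to 4 (valence 4) → 0 H
  atom 4: O, bond orders sum to 2 (valence 2) → 0 H
  atom 5: C with explicit H count 0
  atom 6: N, bond orders sum to 3 (valence 3) → 0 H
  atom 7: C, bond orders sum to 3 (valence 4) → 1 H
  atom 8: C, bond orders sum to 4 (valence 4) → 0 H
  atom 9: Br (halogen, monovalent) → 0 H
  atom 10: C, bond orders sum to 4 (valence 4) → 0 H
  atom 11: C, bond orders sum to 4 (valence 4) → 0 H
  atom 12: N, bond orders sum to 1 (valence 3) → 2 H
  atom 13: O, bond orders sum to 2 (valence 2) → 0 H
  atom 14: C, bond orders sum to 4 (valence 4) → 0 H
  atom 15: C, bond orders sum to 2 (valence 4) → 2 H
  atom 16: C, bond orders sum to 1 (valence 4) → 3 H
Totals → C:10, H:11, Br:1, N:2, O:3.
In Hill order: C10H11BrN2O3.

C10H11BrN2O3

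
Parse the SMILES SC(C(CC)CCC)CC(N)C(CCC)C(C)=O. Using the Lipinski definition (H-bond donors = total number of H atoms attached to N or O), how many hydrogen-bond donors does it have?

2

Donors: find every N or O and count the H atoms it carries.
  atom 11 (N): bond orders sum to 1 → 2 H
  atom 18 (O): bond orders sum to 2 → 0 H
Lipinski HBD = 2.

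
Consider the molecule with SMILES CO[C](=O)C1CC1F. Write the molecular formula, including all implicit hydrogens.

Walk through each heavy atom and fill implicit hydrogens from standard valence (C 4, N 3, O 2, S 2, halogen 1):
  atom 1: C, bond orders sum to 1 (valence 4) → 3 H
  atom 2: O, bond orders sum to 2 (valence 2) → 0 H
  atom 3: C with explicit H count 0
  atom 4: O, bond orders sum to 2 (valence 2) → 0 H
  atom 5: C, bond orders sum to 3 (valence 4) → 1 H
  atom 6: C, bond orders sum to 2 (valence 4) → 2 H
  atom 7: C, bond orders sum to 3 (valence 4) → 1 H
  atom 8: F (halogen, monovalent) → 0 H
Totals → C:5, H:7, F:1, O:2.
In Hill order: C5H7FO2.

C5H7FO2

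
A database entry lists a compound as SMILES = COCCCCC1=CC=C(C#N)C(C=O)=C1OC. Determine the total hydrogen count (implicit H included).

Walk through each heavy atom and fill implicit hydrogens from standard valence (C 4, N 3, O 2, S 2, halogen 1):
  atom 1: C, bond orders sum to 1 (valence 4) → 3 H
  atom 2: O, bond orders sum to 2 (valence 2) → 0 H
  atom 3: C, bond orders sum to 2 (valence 4) → 2 H
  atom 4: C, bond orders sum to 2 (valence 4) → 2 H
  atom 5: C, bond orders sum to 2 (valence 4) → 2 H
  atom 6: C, bond orders sum to 2 (valence 4) → 2 H
  atom 7: C, bond orders sum to 4 (valence 4) → 0 H
  atom 8: C, bond orders sum to 3 (valence 4) → 1 H
  atom 9: C, bond orders sum to 3 (valence 4) → 1 H
  atom 10: C, bond orders sum to 4 (valence 4) → 0 H
  atom 11: C, bond orders sum to 4 (valence 4) → 0 H
  atom 12: N, bond orders sum to 3 (valence 3) → 0 H
  atom 13: C, bond orders sum to 4 (valence 4) → 0 H
  atom 14: C, bond orders sum to 3 (valence 4) → 1 H
  atom 15: O, bond orders sum to 2 (valence 2) → 0 H
  atom 16: C, bond orders sum to 4 (valence 4) → 0 H
  atom 17: O, bond orders sum to 2 (valence 2) → 0 H
  atom 18: C, bond orders sum to 1 (valence 4) → 3 H
Total hydrogens: 17.

17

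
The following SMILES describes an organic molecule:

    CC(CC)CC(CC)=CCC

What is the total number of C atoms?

Count every carbon token in the SMILES (each C, including those in ring-closure positions and inside branches).
Carbon count: 11.

11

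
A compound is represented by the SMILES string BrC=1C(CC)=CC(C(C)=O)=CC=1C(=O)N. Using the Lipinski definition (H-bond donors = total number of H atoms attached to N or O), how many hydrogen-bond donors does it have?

2

Donors: find every N or O and count the H atoms it carries.
  atom 10 (O): bond orders sum to 2 → 0 H
  atom 14 (O): bond orders sum to 2 → 0 H
  atom 15 (N): bond orders sum to 1 → 2 H
Lipinski HBD = 2.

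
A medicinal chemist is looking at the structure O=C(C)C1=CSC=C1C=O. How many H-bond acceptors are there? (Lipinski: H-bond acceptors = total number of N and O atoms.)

N atoms: 0; O atoms: 2.
Lipinski HBA = 0 + 2 = 2.

2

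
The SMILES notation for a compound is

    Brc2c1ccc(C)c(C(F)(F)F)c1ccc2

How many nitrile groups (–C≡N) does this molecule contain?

Scan the SMILES for the nitrile motif — none present.

0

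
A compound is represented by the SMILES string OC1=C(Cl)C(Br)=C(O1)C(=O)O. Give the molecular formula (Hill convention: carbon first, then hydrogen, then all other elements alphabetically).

C5H2BrClO4

Walk through each heavy atom and fill implicit hydrogens from standard valence (C 4, N 3, O 2, S 2, halogen 1):
  atom 1: O, bond orders sum to 1 (valence 2) → 1 H
  atom 2: C, bond orders sum to 4 (valence 4) → 0 H
  atom 3: C, bond orders sum to 4 (valence 4) → 0 H
  atom 4: Cl (halogen, monovalent) → 0 H
  atom 5: C, bond orders sum to 4 (valence 4) → 0 H
  atom 6: Br (halogen, monovalent) → 0 H
  atom 7: C, bond orders sum to 4 (valence 4) → 0 H
  atom 8: O, bond orders sum to 2 (valence 2) → 0 H
  atom 9: C, bond orders sum to 4 (valence 4) → 0 H
  atom 10: O, bond orders sum to 2 (valence 2) → 0 H
  atom 11: O, bond orders sum to 1 (valence 2) → 1 H
Totals → C:5, H:2, Br:1, Cl:1, O:4.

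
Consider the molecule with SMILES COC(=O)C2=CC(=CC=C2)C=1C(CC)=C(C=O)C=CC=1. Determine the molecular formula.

Walk through each heavy atom and fill implicit hydrogens from standard valence (C 4, N 3, O 2, S 2, halogen 1):
  atom 1: C, bond orders sum to 1 (valence 4) → 3 H
  atom 2: O, bond orders sum to 2 (valence 2) → 0 H
  atom 3: C, bond orders sum to 4 (valence 4) → 0 H
  atom 4: O, bond orders sum to 2 (valence 2) → 0 H
  atom 5: C, bond orders sum to 4 (valence 4) → 0 H
  atom 6: C, bond orders sum to 3 (valence 4) → 1 H
  atom 7: C, bond orders sum to 4 (valence 4) → 0 H
  atom 8: C, bond orders sum to 3 (valence 4) → 1 H
  atom 9: C, bond orders sum to 3 (valence 4) → 1 H
  atom 10: C, bond orders sum to 3 (valence 4) → 1 H
  atom 11: C, bond orders sum to 4 (valence 4) → 0 H
  atom 12: C, bond orders sum to 4 (valence 4) → 0 H
  atom 13: C, bond orders sum to 2 (valence 4) → 2 H
  atom 14: C, bond orders sum to 1 (valence 4) → 3 H
  atom 15: C, bond orders sum to 4 (valence 4) → 0 H
  atom 16: C, bond orders sum to 3 (valence 4) → 1 H
  atom 17: O, bond orders sum to 2 (valence 2) → 0 H
  atom 18: C, bond orders sum to 3 (valence 4) → 1 H
  atom 19: C, bond orders sum to 3 (valence 4) → 1 H
  atom 20: C, bond orders sum to 3 (valence 4) → 1 H
Totals → C:17, H:16, O:3.

C17H16O3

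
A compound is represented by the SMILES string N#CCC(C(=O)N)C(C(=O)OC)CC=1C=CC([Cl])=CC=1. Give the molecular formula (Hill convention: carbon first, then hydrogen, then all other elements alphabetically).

C14H15ClN2O3

Walk through each heavy atom and fill implicit hydrogens from standard valence (C 4, N 3, O 2, S 2, halogen 1):
  atom 1: N, bond orders sum to 3 (valence 3) → 0 H
  atom 2: C, bond orders sum to 4 (valence 4) → 0 H
  atom 3: C, bond orders sum to 2 (valence 4) → 2 H
  atom 4: C, bond orders sum to 3 (valence 4) → 1 H
  atom 5: C, bond orders sum to 4 (valence 4) → 0 H
  atom 6: O, bond orders sum to 2 (valence 2) → 0 H
  atom 7: N, bond orders sum to 1 (valence 3) → 2 H
  atom 8: C, bond orders sum to 3 (valence 4) → 1 H
  atom 9: C, bond orders sum to 4 (valence 4) → 0 H
  atom 10: O, bond orders sum to 2 (valence 2) → 0 H
  atom 11: O, bond orders sum to 2 (valence 2) → 0 H
  atom 12: C, bond orders sum to 1 (valence 4) → 3 H
  atom 13: C, bond orders sum to 2 (valence 4) → 2 H
  atom 14: C, bond orders sum to 4 (valence 4) → 0 H
  atom 15: C, bond orders sum to 3 (valence 4) → 1 H
  atom 16: C, bond orders sum to 3 (valence 4) → 1 H
  atom 17: C, bond orders sum to 4 (valence 4) → 0 H
  atom 18: Cl with explicit H count 0
  atom 19: C, bond orders sum to 3 (valence 4) → 1 H
  atom 20: C, bond orders sum to 3 (valence 4) → 1 H
Totals → C:14, H:15, Cl:1, N:2, O:3.
In Hill order: C14H15ClN2O3.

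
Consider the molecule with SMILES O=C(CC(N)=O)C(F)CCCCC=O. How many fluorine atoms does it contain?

Scan the SMILES for F atoms (remember two-letter symbols like Cl and Br are single atoms).
Fluorine count: 1.

1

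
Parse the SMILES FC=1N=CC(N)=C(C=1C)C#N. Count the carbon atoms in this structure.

Count every carbon token in the SMILES (each C, including those in ring-closure positions and inside branches).
Carbon count: 7.

7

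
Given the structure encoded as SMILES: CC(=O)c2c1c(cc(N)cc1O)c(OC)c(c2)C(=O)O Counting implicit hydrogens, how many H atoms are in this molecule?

13

Walk through each heavy atom and fill implicit hydrogens from standard valence (C 4, N 3, O 2, S 2, halogen 1); for lowercase aromatic atoms, an aromatic c carries 1 H when it has two neighbours and 0 H with three, and aromatic n carries 0 H:
  atom 1: C, bond orders sum to 1 (valence 4) → 3 H
  atom 2: C, bond orders sum to 4 (valence 4) → 0 H
  atom 3: O, bond orders sum to 2 (valence 2) → 0 H
  atom 4: aromatic c, 3 neighbours → 0 H
  atom 5: aromatic c, 3 neighbours → 0 H
  atom 6: aromatic c, 3 neighbours → 0 H
  atom 7: aromatic c, 2 neighbours → 1 H
  atom 8: aromatic c, 3 neighbours → 0 H
  atom 9: N, bond orders sum to 1 (valence 3) → 2 H
  atom 10: aromatic c, 2 neighbours → 1 H
  atom 11: aromatic c, 3 neighbours → 0 H
  atom 12: O, bond orders sum to 1 (valence 2) → 1 H
  atom 13: aromatic c, 3 neighbours → 0 H
  atom 14: O, bond orders sum to 2 (valence 2) → 0 H
  atom 15: C, bond orders sum to 1 (valence 4) → 3 H
  atom 16: aromatic c, 3 neighbours → 0 H
  atom 17: aromatic c, 2 neighbours → 1 H
  atom 18: C, bond orders sum to 4 (valence 4) → 0 H
  atom 19: O, bond orders sum to 2 (valence 2) → 0 H
  atom 20: O, bond orders sum to 1 (valence 2) → 1 H
Total hydrogens: 13.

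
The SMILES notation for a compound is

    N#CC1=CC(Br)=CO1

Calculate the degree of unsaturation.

Molecular formula: C5H2BrNO.
DoU = (2C + 2 + N − H − X) / 2, where X is the halogen count and O/S are ignored.
    = (2·5 + 2 + 1 − 2 − 1) / 2 = 10 / 2 = 5.

5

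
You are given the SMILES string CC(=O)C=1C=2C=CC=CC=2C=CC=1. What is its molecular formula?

C12H10O

Walk through each heavy atom and fill implicit hydrogens from standard valence (C 4, N 3, O 2, S 2, halogen 1):
  atom 1: C, bond orders sum to 1 (valence 4) → 3 H
  atom 2: C, bond orders sum to 4 (valence 4) → 0 H
  atom 3: O, bond orders sum to 2 (valence 2) → 0 H
  atom 4: C, bond orders sum to 4 (valence 4) → 0 H
  atom 5: C, bond orders sum to 4 (valence 4) → 0 H
  atom 6: C, bond orders sum to 3 (valence 4) → 1 H
  atom 7: C, bond orders sum to 3 (valence 4) → 1 H
  atom 8: C, bond orders sum to 3 (valence 4) → 1 H
  atom 9: C, bond orders sum to 3 (valence 4) → 1 H
  atom 10: C, bond orders sum to 4 (valence 4) → 0 H
  atom 11: C, bond orders sum to 3 (valence 4) → 1 H
  atom 12: C, bond orders sum to 3 (valence 4) → 1 H
  atom 13: C, bond orders sum to 3 (valence 4) → 1 H
Totals → C:12, H:10, O:1.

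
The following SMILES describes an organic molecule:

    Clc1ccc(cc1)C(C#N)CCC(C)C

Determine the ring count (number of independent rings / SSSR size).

1

In SMILES, each pair of matching ring-closure digits denotes one ring-closing bond; the number of such bonds equals the number of independent rings.
Ring-closure bonds here: 1.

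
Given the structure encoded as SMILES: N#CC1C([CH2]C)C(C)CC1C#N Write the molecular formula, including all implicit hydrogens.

Walk through each heavy atom and fill implicit hydrogens from standard valence (C 4, N 3, O 2, S 2, halogen 1):
  atom 1: N, bond orders sum to 3 (valence 3) → 0 H
  atom 2: C, bond orders sum to 4 (valence 4) → 0 H
  atom 3: C, bond orders sum to 3 (valence 4) → 1 H
  atom 4: C, bond orders sum to 3 (valence 4) → 1 H
  atom 5: C with explicit H count 2
  atom 6: C, bond orders sum to 1 (valence 4) → 3 H
  atom 7: C, bond orders sum to 3 (valence 4) → 1 H
  atom 8: C, bond orders sum to 1 (valence 4) → 3 H
  atom 9: C, bond orders sum to 2 (valence 4) → 2 H
  atom 10: C, bond orders sum to 3 (valence 4) → 1 H
  atom 11: C, bond orders sum to 4 (valence 4) → 0 H
  atom 12: N, bond orders sum to 3 (valence 3) → 0 H
Totals → C:10, H:14, N:2.
In Hill order: C10H14N2.

C10H14N2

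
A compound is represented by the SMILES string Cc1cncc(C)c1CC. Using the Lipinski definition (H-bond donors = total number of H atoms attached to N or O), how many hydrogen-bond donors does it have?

0

Donors: find every N or O and count the H atoms it carries.
  atom 4 (N): bond orders sum to 3 → 0 H
Lipinski HBD = 0.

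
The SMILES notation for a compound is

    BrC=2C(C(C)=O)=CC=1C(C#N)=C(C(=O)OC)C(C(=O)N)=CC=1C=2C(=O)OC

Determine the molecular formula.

C18H13BrN2O6

Walk through each heavy atom and fill implicit hydrogens from standard valence (C 4, N 3, O 2, S 2, halogen 1):
  atom 1: Br (halogen, monovalent) → 0 H
  atom 2: C, bond orders sum to 4 (valence 4) → 0 H
  atom 3: C, bond orders sum to 4 (valence 4) → 0 H
  atom 4: C, bond orders sum to 4 (valence 4) → 0 H
  atom 5: C, bond orders sum to 1 (valence 4) → 3 H
  atom 6: O, bond orders sum to 2 (valence 2) → 0 H
  atom 7: C, bond orders sum to 3 (valence 4) → 1 H
  atom 8: C, bond orders sum to 4 (valence 4) → 0 H
  atom 9: C, bond orders sum to 4 (valence 4) → 0 H
  atom 10: C, bond orders sum to 4 (valence 4) → 0 H
  atom 11: N, bond orders sum to 3 (valence 3) → 0 H
  atom 12: C, bond orders sum to 4 (valence 4) → 0 H
  atom 13: C, bond orders sum to 4 (valence 4) → 0 H
  atom 14: O, bond orders sum to 2 (valence 2) → 0 H
  atom 15: O, bond orders sum to 2 (valence 2) → 0 H
  atom 16: C, bond orders sum to 1 (valence 4) → 3 H
  atom 17: C, bond orders sum to 4 (valence 4) → 0 H
  atom 18: C, bond orders sum to 4 (valence 4) → 0 H
  atom 19: O, bond orders sum to 2 (valence 2) → 0 H
  atom 20: N, bond orders sum to 1 (valence 3) → 2 H
  atom 21: C, bond orders sum to 3 (valence 4) → 1 H
  atom 22: C, bond orders sum to 4 (valence 4) → 0 H
  atom 23: C, bond orders sum to 4 (valence 4) → 0 H
  atom 24: C, bond orders sum to 4 (valence 4) → 0 H
  atom 25: O, bond orders sum to 2 (valence 2) → 0 H
  atom 26: O, bond orders sum to 2 (valence 2) → 0 H
  atom 27: C, bond orders sum to 1 (valence 4) → 3 H
Totals → C:18, H:13, Br:1, N:2, O:6.
In Hill order: C18H13BrN2O6.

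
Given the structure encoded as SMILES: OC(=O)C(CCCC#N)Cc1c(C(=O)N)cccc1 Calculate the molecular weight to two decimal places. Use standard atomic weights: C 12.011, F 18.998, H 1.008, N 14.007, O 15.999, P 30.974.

260.29 g/mol

First, the molecular formula is C14H16N2O3 (counting implicit H from valence).
  C: 14 × 12.011 = 168.154
  H: 16 × 1.008 = 16.128
  N: 2 × 14.007 = 28.014
  O: 3 × 15.999 = 47.997
Sum: 14×12.011 + 16×1.008 + 2×14.007 + 3×15.999 = 260.293 → 260.29 g/mol.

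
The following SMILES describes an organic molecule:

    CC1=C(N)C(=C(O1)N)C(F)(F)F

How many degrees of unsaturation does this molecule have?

Molecular formula: C6H7F3N2O.
DoU = (2C + 2 + N − H − X) / 2, where X is the halogen count and O/S are ignored.
    = (2·6 + 2 + 2 − 7 − 3) / 2 = 6 / 2 = 3.

3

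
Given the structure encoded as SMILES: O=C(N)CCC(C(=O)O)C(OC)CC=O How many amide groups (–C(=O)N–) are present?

The amide motif appears at heavy-atom position 2 in the SMILES.
Other groups present: 1 aldehyde, 1 carboxylic acid, 1 ether.
Amide count: 1.

1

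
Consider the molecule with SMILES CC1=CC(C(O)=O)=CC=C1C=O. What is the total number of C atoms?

Count every carbon token in the SMILES (each C, including those in ring-closure positions and inside branches).
Carbon count: 9.

9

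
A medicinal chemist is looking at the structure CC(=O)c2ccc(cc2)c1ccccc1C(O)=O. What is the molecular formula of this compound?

C15H12O3

Walk through each heavy atom and fill implicit hydrogens from standard valence (C 4, N 3, O 2, S 2, halogen 1); for lowercase aromatic atoms, an aromatic c carries 1 H when it has two neighbours and 0 H with three, and aromatic n carries 0 H:
  atom 1: C, bond orders sum to 1 (valence 4) → 3 H
  atom 2: C, bond orders sum to 4 (valence 4) → 0 H
  atom 3: O, bond orders sum to 2 (valence 2) → 0 H
  atom 4: aromatic c, 3 neighbours → 0 H
  atom 5: aromatic c, 2 neighbours → 1 H
  atom 6: aromatic c, 2 neighbours → 1 H
  atom 7: aromatic c, 3 neighbours → 0 H
  atom 8: aromatic c, 2 neighbours → 1 H
  atom 9: aromatic c, 2 neighbours → 1 H
  atom 10: aromatic c, 3 neighbours → 0 H
  atom 11: aromatic c, 2 neighbours → 1 H
  atom 12: aromatic c, 2 neighbours → 1 H
  atom 13: aromatic c, 2 neighbours → 1 H
  atom 14: aromatic c, 2 neighbours → 1 H
  atom 15: aromatic c, 3 neighbours → 0 H
  atom 16: C, bond orders sum to 4 (valence 4) → 0 H
  atom 17: O, bond orders sum to 1 (valence 2) → 1 H
  atom 18: O, bond orders sum to 2 (valence 2) → 0 H
Totals → C:15, H:12, O:3.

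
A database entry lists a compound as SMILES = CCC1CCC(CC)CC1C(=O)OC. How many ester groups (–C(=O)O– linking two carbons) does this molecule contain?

1

The ester motif appears at heavy-atom position 11 in the SMILES.
Ester count: 1.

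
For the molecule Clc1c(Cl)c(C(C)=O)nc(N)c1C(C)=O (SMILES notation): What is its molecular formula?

C9H8Cl2N2O2

Walk through each heavy atom and fill implicit hydrogens from standard valence (C 4, N 3, O 2, S 2, halogen 1); for lowercase aromatic atoms, an aromatic c carries 1 H when it has two neighbours and 0 H with three, and aromatic n carries 0 H:
  atom 1: Cl (halogen, monovalent) → 0 H
  atom 2: aromatic c, 3 neighbours → 0 H
  atom 3: aromatic c, 3 neighbours → 0 H
  atom 4: Cl (halogen, monovalent) → 0 H
  atom 5: aromatic c, 3 neighbours → 0 H
  atom 6: C, bond orders sum to 4 (valence 4) → 0 H
  atom 7: C, bond orders sum to 1 (valence 4) → 3 H
  atom 8: O, bond orders sum to 2 (valence 2) → 0 H
  atom 9: aromatic n, 2 neighbours → 0 H
  atom 10: aromatic c, 3 neighbours → 0 H
  atom 11: N, bond orders sum to 1 (valence 3) → 2 H
  atom 12: aromatic c, 3 neighbours → 0 H
  atom 13: C, bond orders sum to 4 (valence 4) → 0 H
  atom 14: C, bond orders sum to 1 (valence 4) → 3 H
  atom 15: O, bond orders sum to 2 (valence 2) → 0 H
Totals → C:9, H:8, Cl:2, N:2, O:2.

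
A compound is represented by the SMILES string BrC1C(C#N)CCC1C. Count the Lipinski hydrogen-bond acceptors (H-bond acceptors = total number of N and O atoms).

1

N atoms: 1; O atoms: 0.
Lipinski HBA = 1 + 0 = 1.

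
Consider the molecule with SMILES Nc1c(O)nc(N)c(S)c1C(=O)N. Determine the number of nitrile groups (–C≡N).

0

Scan the SMILES for the nitrile motif — none present.
Groups that are present: 1 amide, 1 hydroxyl, 2 primary amine, 1 thiol.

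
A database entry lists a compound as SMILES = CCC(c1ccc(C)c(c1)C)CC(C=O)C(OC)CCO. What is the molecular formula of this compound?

Walk through each heavy atom and fill implicit hydrogens from standard valence (C 4, N 3, O 2, S 2, halogen 1); for lowercase aromatic atoms, an aromatic c carries 1 H when it has two neighbours and 0 H with three, and aromatic n carries 0 H:
  atom 1: C, bond orders sum to 1 (valence 4) → 3 H
  atom 2: C, bond orders sum to 2 (valence 4) → 2 H
  atom 3: C, bond orders sum to 3 (valence 4) → 1 H
  atom 4: aromatic c, 3 neighbours → 0 H
  atom 5: aromatic c, 2 neighbours → 1 H
  atom 6: aromatic c, 2 neighbours → 1 H
  atom 7: aromatic c, 3 neighbours → 0 H
  atom 8: C, bond orders sum to 1 (valence 4) → 3 H
  atom 9: aromatic c, 3 neighbours → 0 H
  atom 10: aromatic c, 2 neighbours → 1 H
  atom 11: C, bond orders sum to 1 (valence 4) → 3 H
  atom 12: C, bond orders sum to 2 (valence 4) → 2 H
  atom 13: C, bond orders sum to 3 (valence 4) → 1 H
  atom 14: C, bond orders sum to 3 (valence 4) → 1 H
  atom 15: O, bond orders sum to 2 (valence 2) → 0 H
  atom 16: C, bond orders sum to 3 (valence 4) → 1 H
  atom 17: O, bond orders sum to 2 (valence 2) → 0 H
  atom 18: C, bond orders sum to 1 (valence 4) → 3 H
  atom 19: C, bond orders sum to 2 (valence 4) → 2 H
  atom 20: C, bond orders sum to 2 (valence 4) → 2 H
  atom 21: O, bond orders sum to 1 (valence 2) → 1 H
Totals → C:18, H:28, O:3.
In Hill order: C18H28O3.

C18H28O3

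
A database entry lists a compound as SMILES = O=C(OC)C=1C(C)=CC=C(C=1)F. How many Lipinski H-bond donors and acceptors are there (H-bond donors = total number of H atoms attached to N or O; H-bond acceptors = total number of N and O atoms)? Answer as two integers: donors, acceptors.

0, 2

Donors: find every N or O and count the H atoms it carries.
  atom 1 (O): bond orders sum to 2 → 0 H
  atom 3 (O): bond orders sum to 2 → 0 H
Lipinski HBD = 0.
Acceptors: N atoms = 0, O atoms = 2 → HBA = 2.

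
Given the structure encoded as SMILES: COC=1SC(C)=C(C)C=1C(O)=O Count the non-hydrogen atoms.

Every atom symbol written in the SMILES (organic subset) is one heavy atom; implicit H are not written.
Heavy atoms by element → C:8, O:3, S:1.
Total: 12.

12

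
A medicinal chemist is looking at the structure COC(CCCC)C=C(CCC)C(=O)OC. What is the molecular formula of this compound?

C13H24O3

Walk through each heavy atom and fill implicit hydrogens from standard valence (C 4, N 3, O 2, S 2, halogen 1):
  atom 1: C, bond orders sum to 1 (valence 4) → 3 H
  atom 2: O, bond orders sum to 2 (valence 2) → 0 H
  atom 3: C, bond orders sum to 3 (valence 4) → 1 H
  atom 4: C, bond orders sum to 2 (valence 4) → 2 H
  atom 5: C, bond orders sum to 2 (valence 4) → 2 H
  atom 6: C, bond orders sum to 2 (valence 4) → 2 H
  atom 7: C, bond orders sum to 1 (valence 4) → 3 H
  atom 8: C, bond orders sum to 3 (valence 4) → 1 H
  atom 9: C, bond orders sum to 4 (valence 4) → 0 H
  atom 10: C, bond orders sum to 2 (valence 4) → 2 H
  atom 11: C, bond orders sum to 2 (valence 4) → 2 H
  atom 12: C, bond orders sum to 1 (valence 4) → 3 H
  atom 13: C, bond orders sum to 4 (valence 4) → 0 H
  atom 14: O, bond orders sum to 2 (valence 2) → 0 H
  atom 15: O, bond orders sum to 2 (valence 2) → 0 H
  atom 16: C, bond orders sum to 1 (valence 4) → 3 H
Totals → C:13, H:24, O:3.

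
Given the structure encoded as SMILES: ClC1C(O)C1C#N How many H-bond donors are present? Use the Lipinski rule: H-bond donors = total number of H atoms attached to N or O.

1

Donors: find every N or O and count the H atoms it carries.
  atom 4 (O): bond orders sum to 1 → 1 H
  atom 7 (N): bond orders sum to 3 → 0 H
Lipinski HBD = 1.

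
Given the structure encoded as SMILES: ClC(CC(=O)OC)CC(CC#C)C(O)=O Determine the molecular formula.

Walk through each heavy atom and fill implicit hydrogens from standard valence (C 4, N 3, O 2, S 2, halogen 1):
  atom 1: Cl (halogen, monovalent) → 0 H
  atom 2: C, bond orders sum to 3 (valence 4) → 1 H
  atom 3: C, bond orders sum to 2 (valence 4) → 2 H
  atom 4: C, bond orders sum to 4 (valence 4) → 0 H
  atom 5: O, bond orders sum to 2 (valence 2) → 0 H
  atom 6: O, bond orders sum to 2 (valence 2) → 0 H
  atom 7: C, bond orders sum to 1 (valence 4) → 3 H
  atom 8: C, bond orders sum to 2 (valence 4) → 2 H
  atom 9: C, bond orders sum to 3 (valence 4) → 1 H
  atom 10: C, bond orders sum to 2 (valence 4) → 2 H
  atom 11: C, bond orders sum to 4 (valence 4) → 0 H
  atom 12: C, bond orders sum to 3 (valence 4) → 1 H
  atom 13: C, bond orders sum to 4 (valence 4) → 0 H
  atom 14: O, bond orders sum to 1 (valence 2) → 1 H
  atom 15: O, bond orders sum to 2 (valence 2) → 0 H
Totals → C:10, H:13, Cl:1, O:4.
In Hill order: C10H13ClO4.

C10H13ClO4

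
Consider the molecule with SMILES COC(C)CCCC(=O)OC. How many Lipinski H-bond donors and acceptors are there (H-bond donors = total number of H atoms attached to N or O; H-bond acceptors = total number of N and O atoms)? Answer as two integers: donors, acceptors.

Donors: find every N or O and count the H atoms it carries.
  atom 2 (O): bond orders sum to 2 → 0 H
  atom 9 (O): bond orders sum to 2 → 0 H
  atom 10 (O): bond orders sum to 2 → 0 H
Lipinski HBD = 0.
Acceptors: N atoms = 0, O atoms = 3 → HBA = 3.

0, 3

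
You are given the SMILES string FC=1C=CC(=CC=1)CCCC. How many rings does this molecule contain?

1

In SMILES, each pair of matching ring-closure digits denotes one ring-closing bond; the number of such bonds equals the number of independent rings.
Ring-closure bonds here: 1.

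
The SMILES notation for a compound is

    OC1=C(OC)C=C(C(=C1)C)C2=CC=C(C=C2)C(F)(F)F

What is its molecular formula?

C15H13F3O2

Walk through each heavy atom and fill implicit hydrogens from standard valence (C 4, N 3, O 2, S 2, halogen 1):
  atom 1: O, bond orders sum to 1 (valence 2) → 1 H
  atom 2: C, bond orders sum to 4 (valence 4) → 0 H
  atom 3: C, bond orders sum to 4 (valence 4) → 0 H
  atom 4: O, bond orders sum to 2 (valence 2) → 0 H
  atom 5: C, bond orders sum to 1 (valence 4) → 3 H
  atom 6: C, bond orders sum to 3 (valence 4) → 1 H
  atom 7: C, bond orders sum to 4 (valence 4) → 0 H
  atom 8: C, bond orders sum to 4 (valence 4) → 0 H
  atom 9: C, bond orders sum to 3 (valence 4) → 1 H
  atom 10: C, bond orders sum to 1 (valence 4) → 3 H
  atom 11: C, bond orders sum to 4 (valence 4) → 0 H
  atom 12: C, bond orders sum to 3 (valence 4) → 1 H
  atom 13: C, bond orders sum to 3 (valence 4) → 1 H
  atom 14: C, bond orders sum to 4 (valence 4) → 0 H
  atom 15: C, bond orders sum to 3 (valence 4) → 1 H
  atom 16: C, bond orders sum to 3 (valence 4) → 1 H
  atom 17: C, bond orders sum to 4 (valence 4) → 0 H
  atom 18: F (halogen, monovalent) → 0 H
  atom 19: F (halogen, monovalent) → 0 H
  atom 20: F (halogen, monovalent) → 0 H
Totals → C:15, H:13, F:3, O:2.
In Hill order: C15H13F3O2.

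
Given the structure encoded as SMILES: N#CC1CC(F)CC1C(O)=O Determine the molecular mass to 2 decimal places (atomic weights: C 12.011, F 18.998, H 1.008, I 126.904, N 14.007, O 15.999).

First, the molecular formula is C7H8FNO2 (counting implicit H from valence).
  C: 7 × 12.011 = 84.077
  F: 1 × 18.998 = 18.998
  H: 8 × 1.008 = 8.064
  N: 1 × 14.007 = 14.007
  O: 2 × 15.999 = 31.998
Sum: 7×12.011 + 1×18.998 + 8×1.008 + 1×14.007 + 2×15.999 = 157.144 → 157.14 g/mol.

157.14 g/mol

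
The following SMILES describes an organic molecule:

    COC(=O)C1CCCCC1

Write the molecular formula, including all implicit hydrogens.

C8H14O2

Walk through each heavy atom and fill implicit hydrogens from standard valence (C 4, N 3, O 2, S 2, halogen 1):
  atom 1: C, bond orders sum to 1 (valence 4) → 3 H
  atom 2: O, bond orders sum to 2 (valence 2) → 0 H
  atom 3: C, bond orders sum to 4 (valence 4) → 0 H
  atom 4: O, bond orders sum to 2 (valence 2) → 0 H
  atom 5: C, bond orders sum to 3 (valence 4) → 1 H
  atom 6: C, bond orders sum to 2 (valence 4) → 2 H
  atom 7: C, bond orders sum to 2 (valence 4) → 2 H
  atom 8: C, bond orders sum to 2 (valence 4) → 2 H
  atom 9: C, bond orders sum to 2 (valence 4) → 2 H
  atom 10: C, bond orders sum to 2 (valence 4) → 2 H
Totals → C:8, H:14, O:2.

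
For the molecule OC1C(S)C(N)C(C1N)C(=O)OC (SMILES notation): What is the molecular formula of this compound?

C7H14N2O3S

Walk through each heavy atom and fill implicit hydrogens from standard valence (C 4, N 3, O 2, S 2, halogen 1):
  atom 1: O, bond orders sum to 1 (valence 2) → 1 H
  atom 2: C, bond orders sum to 3 (valence 4) → 1 H
  atom 3: C, bond orders sum to 3 (valence 4) → 1 H
  atom 4: S, bond orders sum to 1 (valence 2) → 1 H
  atom 5: C, bond orders sum to 3 (valence 4) → 1 H
  atom 6: N, bond orders sum to 1 (valence 3) → 2 H
  atom 7: C, bond orders sum to 3 (valence 4) → 1 H
  atom 8: C, bond orders sum to 3 (valence 4) → 1 H
  atom 9: N, bond orders sum to 1 (valence 3) → 2 H
  atom 10: C, bond orders sum to 4 (valence 4) → 0 H
  atom 11: O, bond orders sum to 2 (valence 2) → 0 H
  atom 12: O, bond orders sum to 2 (valence 2) → 0 H
  atom 13: C, bond orders sum to 1 (valence 4) → 3 H
Totals → C:7, H:14, N:2, O:3, S:1.
In Hill order: C7H14N2O3S.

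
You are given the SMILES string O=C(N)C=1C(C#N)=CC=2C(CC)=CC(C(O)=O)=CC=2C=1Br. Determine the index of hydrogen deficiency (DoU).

Degree of unsaturation = (number of rings) + (number of π bonds).
Ring closures in the SMILES: 2.
π bonds: 7 double bonds (each 1 DoU), 1 triple bond (each 2 DoU) → 9 DoU from unsaturation.
Total DoU = 2 + 9 = 11.

11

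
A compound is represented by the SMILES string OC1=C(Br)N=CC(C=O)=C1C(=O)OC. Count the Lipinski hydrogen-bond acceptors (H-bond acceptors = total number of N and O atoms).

N atoms: 1; O atoms: 4.
Lipinski HBA = 1 + 4 = 5.

5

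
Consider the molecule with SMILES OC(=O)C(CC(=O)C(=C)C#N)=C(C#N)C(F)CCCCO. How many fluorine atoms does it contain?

1

Scan the SMILES for F atoms (remember two-letter symbols like Cl and Br are single atoms).
Fluorine count: 1.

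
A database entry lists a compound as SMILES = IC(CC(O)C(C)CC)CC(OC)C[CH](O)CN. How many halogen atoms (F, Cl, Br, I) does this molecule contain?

1

Halogen atoms appear at heavy-atom position 1 (1×I).
Other groups present: 1 ether, 2 hydroxyl, 1 primary amine.
Halogen count: 1.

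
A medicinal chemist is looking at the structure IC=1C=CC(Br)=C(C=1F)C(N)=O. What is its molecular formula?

C7H4BrFINO

Walk through each heavy atom and fill implicit hydrogens from standard valence (C 4, N 3, O 2, S 2, halogen 1):
  atom 1: I (halogen, monovalent) → 0 H
  atom 2: C, bond orders sum to 4 (valence 4) → 0 H
  atom 3: C, bond orders sum to 3 (valence 4) → 1 H
  atom 4: C, bond orders sum to 3 (valence 4) → 1 H
  atom 5: C, bond orders sum to 4 (valence 4) → 0 H
  atom 6: Br (halogen, monovalent) → 0 H
  atom 7: C, bond orders sum to 4 (valence 4) → 0 H
  atom 8: C, bond orders sum to 4 (valence 4) → 0 H
  atom 9: F (halogen, monovalent) → 0 H
  atom 10: C, bond orders sum to 4 (valence 4) → 0 H
  atom 11: N, bond orders sum to 1 (valence 3) → 2 H
  atom 12: O, bond orders sum to 2 (valence 2) → 0 H
Totals → C:7, H:4, Br:1, F:1, I:1, N:1, O:1.
In Hill order: C7H4BrFINO.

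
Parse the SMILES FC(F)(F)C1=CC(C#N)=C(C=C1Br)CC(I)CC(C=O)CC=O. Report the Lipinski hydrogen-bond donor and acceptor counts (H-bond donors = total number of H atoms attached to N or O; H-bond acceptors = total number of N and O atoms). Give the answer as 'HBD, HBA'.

Donors: find every N or O and count the H atoms it carries.
  atom 9 (N): bond orders sum to 3 → 0 H
  atom 20 (O): bond orders sum to 2 → 0 H
  atom 23 (O): bond orders sum to 2 → 0 H
Lipinski HBD = 0.
Acceptors: N atoms = 1, O atoms = 2 → HBA = 3.

0, 3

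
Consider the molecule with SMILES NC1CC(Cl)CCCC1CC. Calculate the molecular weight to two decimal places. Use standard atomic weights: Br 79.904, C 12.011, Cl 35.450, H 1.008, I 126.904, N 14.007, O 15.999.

175.70 g/mol

First, the molecular formula is C9H18ClN (counting implicit H from valence).
  C: 9 × 12.011 = 108.099
  Cl: 1 × 35.450 = 35.450
  H: 18 × 1.008 = 18.144
  N: 1 × 14.007 = 14.007
Sum: 9×12.011 + 1×35.450 + 18×1.008 + 1×14.007 = 175.700 → 175.70 g/mol.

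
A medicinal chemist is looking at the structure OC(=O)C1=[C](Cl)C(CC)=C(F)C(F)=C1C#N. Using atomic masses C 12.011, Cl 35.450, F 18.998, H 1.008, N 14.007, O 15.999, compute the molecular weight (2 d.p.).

245.61 g/mol

First, the molecular formula is C10H6ClF2NO2 (counting implicit H from valence).
  C: 10 × 12.011 = 120.110
  Cl: 1 × 35.450 = 35.450
  F: 2 × 18.998 = 37.996
  H: 6 × 1.008 = 6.048
  N: 1 × 14.007 = 14.007
  O: 2 × 15.999 = 31.998
Sum: 10×12.011 + 1×35.450 + 2×18.998 + 6×1.008 + 1×14.007 + 2×15.999 = 245.609 → 245.61 g/mol.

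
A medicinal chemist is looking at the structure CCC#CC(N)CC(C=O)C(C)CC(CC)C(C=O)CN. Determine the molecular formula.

C17H30N2O2

Walk through each heavy atom and fill implicit hydrogens from standard valence (C 4, N 3, O 2, S 2, halogen 1):
  atom 1: C, bond orders sum to 1 (valence 4) → 3 H
  atom 2: C, bond orders sum to 2 (valence 4) → 2 H
  atom 3: C, bond orders sum to 4 (valence 4) → 0 H
  atom 4: C, bond orders sum to 4 (valence 4) → 0 H
  atom 5: C, bond orders sum to 3 (valence 4) → 1 H
  atom 6: N, bond orders sum to 1 (valence 3) → 2 H
  atom 7: C, bond orders sum to 2 (valence 4) → 2 H
  atom 8: C, bond orders sum to 3 (valence 4) → 1 H
  atom 9: C, bond orders sum to 3 (valence 4) → 1 H
  atom 10: O, bond orders sum to 2 (valence 2) → 0 H
  atom 11: C, bond orders sum to 3 (valence 4) → 1 H
  atom 12: C, bond orders sum to 1 (valence 4) → 3 H
  atom 13: C, bond orders sum to 2 (valence 4) → 2 H
  atom 14: C, bond orders sum to 3 (valence 4) → 1 H
  atom 15: C, bond orders sum to 2 (valence 4) → 2 H
  atom 16: C, bond orders sum to 1 (valence 4) → 3 H
  atom 17: C, bond orders sum to 3 (valence 4) → 1 H
  atom 18: C, bond orders sum to 3 (valence 4) → 1 H
  atom 19: O, bond orders sum to 2 (valence 2) → 0 H
  atom 20: C, bond orders sum to 2 (valence 4) → 2 H
  atom 21: N, bond orders sum to 1 (valence 3) → 2 H
Totals → C:17, H:30, N:2, O:2.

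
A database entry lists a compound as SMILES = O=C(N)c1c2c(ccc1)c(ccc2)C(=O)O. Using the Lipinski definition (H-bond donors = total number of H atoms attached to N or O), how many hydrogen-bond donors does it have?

Donors: find every N or O and count the H atoms it carries.
  atom 1 (O): bond orders sum to 2 → 0 H
  atom 3 (N): bond orders sum to 1 → 2 H
  atom 15 (O): bond orders sum to 2 → 0 H
  atom 16 (O): bond orders sum to 1 → 1 H
Lipinski HBD = 3.

3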